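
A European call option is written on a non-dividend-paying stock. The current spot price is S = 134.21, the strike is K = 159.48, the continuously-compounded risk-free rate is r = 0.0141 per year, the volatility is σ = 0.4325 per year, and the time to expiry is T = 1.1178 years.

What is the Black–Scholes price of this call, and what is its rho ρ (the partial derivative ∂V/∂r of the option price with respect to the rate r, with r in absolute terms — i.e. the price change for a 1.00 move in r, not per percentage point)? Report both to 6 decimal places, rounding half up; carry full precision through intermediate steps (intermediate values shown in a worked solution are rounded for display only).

price = 16.444476
ρ = 49.810142

σ√T = 0.4325·√1.1178 = 0.457265
d₁ = (ln(S/K) + (r+σ²/2)T) / (σ√T) = (ln(134.21/159.48) + (0.0141+0.4325²/2)·1.1178) / 0.457265 = (-0.172513 + 0.120307) / 0.457265 = -0.114170
d₂ = d₁ − σ√T = -0.114170 − 0.457265 = -0.571435
e^{−rT} = e^{−0.0141·1.1178} = 0.984363
N(d₁) = 0.454551,  N(d₂) = 0.283852
Call price V = S·N(d₁) − K·e^{−rT}·N(d₂) = 61.005348 − 44.560872 = 16.444476
ρ = K·T·e^{−rT}·N(d₂) = 49.810142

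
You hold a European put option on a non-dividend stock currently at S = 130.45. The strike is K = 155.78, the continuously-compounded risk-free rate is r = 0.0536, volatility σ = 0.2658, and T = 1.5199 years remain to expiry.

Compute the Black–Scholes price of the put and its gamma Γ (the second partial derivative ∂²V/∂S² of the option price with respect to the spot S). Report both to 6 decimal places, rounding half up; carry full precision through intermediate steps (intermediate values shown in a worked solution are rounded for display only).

price = 25.156147
Γ = 0.009255

σ√T = 0.2658·√1.5199 = 0.327689
d₁ = (ln(S/K) + (r+σ²/2)T) / (σ√T) = (ln(130.45/155.78) + (0.0536+0.2658²/2)·1.5199) / 0.327689 = (-0.177455 + 0.135157) / 0.327689 = -0.129079
d₂ = d₁ − σ√T = -0.129079 − 0.327689 = -0.456769
e^{−rT} = e^{−0.0536·1.5199} = 0.921763
N(−d₁) = 0.551353,  N(−d₂) = 0.676081
Put price V = K·e^{−rT}·N(−d₂) − S·N(−d₁) = 97.080084 − 71.923937 = 25.156147
φ(d₁) = (1/√(2π))·e^{−d₁²/2} = 0.395633
Γ = φ(d₁) / (S·σ·√T) = 0.009255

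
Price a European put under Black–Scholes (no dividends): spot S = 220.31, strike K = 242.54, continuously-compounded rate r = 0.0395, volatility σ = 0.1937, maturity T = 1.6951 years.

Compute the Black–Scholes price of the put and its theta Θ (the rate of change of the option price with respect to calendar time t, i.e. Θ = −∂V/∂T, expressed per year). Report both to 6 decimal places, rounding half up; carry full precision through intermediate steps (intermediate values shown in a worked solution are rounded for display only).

price = 25.844026
Θ = -1.201843

σ√T = 0.1937·√1.6951 = 0.252190
d₁ = (ln(S/K) + (r+σ²/2)T) / (σ√T) = (ln(220.31/242.54) + (0.0395+0.1937²/2)·1.6951) / 0.252190 = (-0.096131 + 0.098756) / 0.252190 = 0.010410
d₂ = d₁ − σ√T = 0.010410 − 0.252190 = -0.241780
e^{−rT} = e^{−0.0395·1.6951} = 0.935236
N(−d₁) = 0.495847,  N(−d₂) = 0.595525
Put price V = K·e^{−rT}·N(−d₂) − S·N(−d₁) = 135.084109 − 109.240082 = 25.844026
φ(d₁) = (1/√(2π))·e^{−d₁²/2} = 0.398921
Θ = −S·φ(d₁)·σ/(2√T) + r·K·e^{−rT}·N(−d₂) = −6.537666 + 5.335822 = -1.201843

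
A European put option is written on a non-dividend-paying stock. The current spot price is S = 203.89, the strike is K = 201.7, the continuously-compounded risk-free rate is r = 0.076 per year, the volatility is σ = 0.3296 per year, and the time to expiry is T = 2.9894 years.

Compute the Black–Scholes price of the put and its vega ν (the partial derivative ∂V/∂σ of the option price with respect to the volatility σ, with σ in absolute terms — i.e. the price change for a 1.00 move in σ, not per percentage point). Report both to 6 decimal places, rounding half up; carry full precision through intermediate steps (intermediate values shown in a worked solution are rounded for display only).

σ√T = 0.3296·√2.9894 = 0.569874
d₁ = (ln(S/K) + (r+σ²/2)T) / (σ√T) = (ln(203.89/201.7) + (0.076+0.3296²/2)·2.9894) / 0.569874 = (0.010799 + 0.389573) / 0.569874 = 0.702562
d₂ = d₁ − σ√T = 0.702562 − 0.569874 = 0.132687
e^{−rT} = e^{−0.076·2.9894} = 0.796766
N(−d₁) = 0.241164,  N(−d₂) = 0.447220
Put price V = K·e^{−rT}·N(−d₂) − S·N(−d₁) = 71.871741 − 49.171016 = 22.700725
φ(d₁) = (1/√(2π))·e^{−d₁²/2} = 0.311693
ν = S·φ(d₁)·√T = 109.879235

price = 22.700725
ν = 109.879235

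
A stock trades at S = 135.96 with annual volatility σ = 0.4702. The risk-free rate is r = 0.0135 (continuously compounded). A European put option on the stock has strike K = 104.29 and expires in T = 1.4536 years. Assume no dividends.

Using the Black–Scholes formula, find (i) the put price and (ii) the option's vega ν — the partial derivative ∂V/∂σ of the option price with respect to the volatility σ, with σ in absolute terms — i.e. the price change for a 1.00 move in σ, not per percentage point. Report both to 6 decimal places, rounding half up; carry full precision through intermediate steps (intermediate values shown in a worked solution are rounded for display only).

price = 12.905618
ν = 48.022302

σ√T = 0.4702·√1.4536 = 0.566898
d₁ = (ln(S/K) + (r+σ²/2)T) / (σ√T) = (ln(135.96/104.29) + (0.0135+0.4702²/2)·1.4536) / 0.566898 = (0.265185 + 0.180310) / 0.566898 = 0.785848
d₂ = d₁ − σ√T = 0.785848 − 0.566898 = 0.218949
e^{−rT} = e^{−0.0135·1.4536} = 0.980568
N(−d₁) = 0.215978,  N(−d₂) = 0.413345
Put price V = K·e^{−rT}·N(−d₂) − S·N(−d₁) = 42.270037 − 29.364419 = 12.905618
φ(d₁) = (1/√(2π))·e^{−d₁²/2} = 0.292961
ν = S·φ(d₁)·√T = 48.022302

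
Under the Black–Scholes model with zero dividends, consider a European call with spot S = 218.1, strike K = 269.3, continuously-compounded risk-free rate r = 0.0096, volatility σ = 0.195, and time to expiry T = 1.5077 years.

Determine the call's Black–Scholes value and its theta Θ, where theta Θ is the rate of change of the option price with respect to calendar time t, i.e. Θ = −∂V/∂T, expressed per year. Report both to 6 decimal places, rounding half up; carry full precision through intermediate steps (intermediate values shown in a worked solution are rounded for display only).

σ√T = 0.195·√1.5077 = 0.239437
d₁ = (ln(S/K) + (r+σ²/2)T) / (σ√T) = (ln(218.1/269.3) + (0.0096+0.195²/2)·1.5077) / 0.239437 = (-0.210872 + 0.043139) / 0.239437 = -0.700531
d₂ = d₁ − σ√T = -0.700531 − 0.239437 = -0.939968
e^{−rT} = e^{−0.0096·1.5077} = 0.985630
N(d₁) = 0.241798,  N(d₂) = 0.173617
Call price V = S·N(d₁) − K·e^{−rT}·N(d₂) = 52.736144 − 46.083196 = 6.652948
φ(d₁) = (1/√(2π))·e^{−d₁²/2} = 0.312138
Θ = −S·φ(d₁)·σ/(2√T) − r·K·e^{−rT}·N(d₂) = −5.405668 − 0.442399 = -5.848067

price = 6.652948
Θ = -5.848067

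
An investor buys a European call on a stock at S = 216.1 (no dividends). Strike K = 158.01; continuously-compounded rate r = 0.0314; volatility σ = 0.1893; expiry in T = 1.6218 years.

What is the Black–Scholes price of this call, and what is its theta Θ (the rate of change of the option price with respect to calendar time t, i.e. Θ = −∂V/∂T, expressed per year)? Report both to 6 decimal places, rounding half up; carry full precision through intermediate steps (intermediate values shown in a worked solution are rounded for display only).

price = 67.172737
Θ = -6.022790

σ√T = 0.1893·√1.6218 = 0.241073
d₁ = (ln(S/K) + (r+σ²/2)T) / (σ√T) = (ln(216.1/158.01) + (0.0314+0.1893²/2)·1.6218) / 0.241073 = (0.313083 + 0.079983) / 0.241073 = 1.630481
d₂ = d₁ − σ√T = 1.630481 − 0.241073 = 1.389408
e^{−rT} = e^{−0.0314·1.6218} = 0.950350
N(d₁) = 0.948500,  N(d₂) = 0.917646
Call price V = S·N(d₁) − K·e^{−rT}·N(d₂) = 204.970871 − 137.798134 = 67.172737
φ(d₁) = (1/√(2π))·e^{−d₁²/2} = 0.105592
Θ = −S·φ(d₁)·σ/(2√T) − r·K·e^{−rT}·N(d₂) = −1.695928 − 4.326861 = -6.022790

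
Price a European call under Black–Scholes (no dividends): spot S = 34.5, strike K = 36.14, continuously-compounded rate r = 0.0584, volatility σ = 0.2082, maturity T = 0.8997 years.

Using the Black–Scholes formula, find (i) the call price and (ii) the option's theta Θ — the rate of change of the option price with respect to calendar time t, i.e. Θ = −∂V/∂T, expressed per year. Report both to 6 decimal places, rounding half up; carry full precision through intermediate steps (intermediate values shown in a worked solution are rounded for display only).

price = 2.811612
Θ = -2.445008

σ√T = 0.2082·√0.8997 = 0.197483
d₁ = (ln(S/K) + (r+σ²/2)T) / (σ√T) = (ln(34.5/36.14) + (0.0584+0.2082²/2)·0.8997) / 0.197483 = (-0.046441 + 0.072042) / 0.197483 = 0.129638
d₂ = d₁ − σ√T = 0.129638 − 0.197483 = -0.067845
e^{−rT} = e^{−0.0584·0.8997} = 0.948814
N(d₁) = 0.551574,  N(d₂) = 0.472954
Call price V = S·N(d₁) − K·e^{−rT}·N(d₂) = 19.029287 − 16.217675 = 2.811612
φ(d₁) = (1/√(2π))·e^{−d₁²/2} = 0.395604
Θ = −S·φ(d₁)·σ/(2√T) − r·K·e^{−rT}·N(d₂) = −1.497896 − 0.947112 = -2.445008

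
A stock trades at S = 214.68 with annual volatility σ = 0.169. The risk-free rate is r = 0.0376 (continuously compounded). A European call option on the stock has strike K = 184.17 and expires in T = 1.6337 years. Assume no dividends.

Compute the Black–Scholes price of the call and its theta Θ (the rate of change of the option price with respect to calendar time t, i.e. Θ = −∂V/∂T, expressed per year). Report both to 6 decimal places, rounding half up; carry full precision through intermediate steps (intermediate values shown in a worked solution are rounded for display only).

price = 44.979658
Θ = -8.374213

σ√T = 0.169·√1.6337 = 0.216010
d₁ = (ln(S/K) + (r+σ²/2)T) / (σ√T) = (ln(214.68/184.17) + (0.0376+0.169²/2)·1.6337) / 0.216010 = (0.153289 + 0.084757) / 0.216010 = 1.102019
d₂ = d₁ − σ√T = 1.102019 − 0.216010 = 0.886009
e^{−rT} = e^{−0.0376·1.6337} = 0.940421
N(d₁) = 0.864773,  N(d₂) = 0.812194
Call price V = S·N(d₁) − K·e^{−rT}·N(d₂) = 185.649509 − 140.669851 = 44.979658
φ(d₁) = (1/√(2π))·e^{−d₁²/2} = 0.217369
Θ = −S·φ(d₁)·σ/(2√T) − r·K·e^{−rT}·N(d₂) = −3.085026 − 5.289186 = -8.374213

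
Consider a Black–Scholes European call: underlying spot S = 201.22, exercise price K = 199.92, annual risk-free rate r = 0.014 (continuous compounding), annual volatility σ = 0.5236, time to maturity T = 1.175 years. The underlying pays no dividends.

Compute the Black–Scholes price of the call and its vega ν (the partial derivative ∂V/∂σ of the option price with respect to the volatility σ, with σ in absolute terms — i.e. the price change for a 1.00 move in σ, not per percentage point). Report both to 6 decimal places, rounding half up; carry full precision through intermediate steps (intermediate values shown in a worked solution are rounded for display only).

price = 46.764054
ν = 82.561675

σ√T = 0.5236·√1.175 = 0.567569
d₁ = (ln(S/K) + (r+σ²/2)T) / (σ√T) = (ln(201.22/199.92) + (0.014+0.5236²/2)·1.175) / 0.567569 = (0.006482 + 0.177517) / 0.567569 = 0.324188
d₂ = d₁ − σ√T = 0.324188 − 0.567569 = -0.243381
e^{−rT} = e^{−0.014·1.175} = 0.983685
N(d₁) = 0.627102,  N(d₂) = 0.403855
Call price V = S·N(d₁) − K·e^{−rT}·N(d₂) = 126.185460 − 79.421406 = 46.764054
φ(d₁) = (1/√(2π))·e^{−d₁²/2} = 0.378520
ν = S·φ(d₁)·√T = 82.561675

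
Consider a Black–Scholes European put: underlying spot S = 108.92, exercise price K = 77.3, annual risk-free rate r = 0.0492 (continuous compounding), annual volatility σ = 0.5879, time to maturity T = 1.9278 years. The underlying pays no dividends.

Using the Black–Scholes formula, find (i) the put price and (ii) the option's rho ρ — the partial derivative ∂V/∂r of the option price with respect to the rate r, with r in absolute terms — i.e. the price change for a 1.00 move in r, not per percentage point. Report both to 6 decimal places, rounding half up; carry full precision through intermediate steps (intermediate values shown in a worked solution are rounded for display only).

σ√T = 0.5879·√1.9278 = 0.816271
d₁ = (ln(S/K) + (r+σ²/2)T) / (σ√T) = (ln(108.92/77.3) + (0.0492+0.5879²/2)·1.9278) / 0.816271 = (0.342920 + 0.427997) / 0.816271 = 0.944437
d₂ = d₁ − σ√T = 0.944437 − 0.816271 = 0.128166
e^{−rT} = e^{−0.0492·1.9278} = 0.909511
N(−d₁) = 0.172473,  N(−d₂) = 0.449009
Put price V = K·e^{−rT}·N(−d₂) − S·N(−d₁) = 31.567668 − 18.785777 = 12.781892
ρ = −K·T·e^{−rT}·N(−d₂) = -60.856151

price = 12.781892
ρ = -60.856151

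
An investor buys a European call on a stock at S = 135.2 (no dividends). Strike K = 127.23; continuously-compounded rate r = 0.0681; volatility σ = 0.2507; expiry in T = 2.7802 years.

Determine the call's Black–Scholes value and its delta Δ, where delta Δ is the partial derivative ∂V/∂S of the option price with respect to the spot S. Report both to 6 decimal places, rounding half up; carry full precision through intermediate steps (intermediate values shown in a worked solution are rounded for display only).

σ√T = 0.2507·√2.7802 = 0.418015
d₁ = (ln(S/K) + (r+σ²/2)T) / (σ√T) = (ln(135.2/127.23) + (0.0681+0.2507²/2)·2.7802) / 0.418015 = (0.060759 + 0.276700) / 0.418015 = 0.807288
d₂ = d₁ − σ√T = 0.807288 − 0.418015 = 0.389272
e^{−rT} = e^{−0.0681·2.7802} = 0.827512
N(d₁) = 0.790250,  N(d₂) = 0.651463
Call price V = S·N(d₁) − K·e^{−rT}·N(d₂) = 106.841752 − 68.588825 = 38.252927
Δ = N(d₁) = 0.790250

price = 38.252927
Δ = 0.790250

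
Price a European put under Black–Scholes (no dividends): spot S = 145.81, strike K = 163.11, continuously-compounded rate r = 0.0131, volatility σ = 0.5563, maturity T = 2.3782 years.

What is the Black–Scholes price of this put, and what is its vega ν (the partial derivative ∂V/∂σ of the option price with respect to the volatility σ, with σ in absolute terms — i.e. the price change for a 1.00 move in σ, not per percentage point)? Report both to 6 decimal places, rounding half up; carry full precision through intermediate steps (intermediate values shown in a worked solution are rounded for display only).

σ√T = 0.5563·√2.3782 = 0.857893
d₁ = (ln(S/K) + (r+σ²/2)T) / (σ√T) = (ln(145.81/163.11) + (0.0131+0.5563²/2)·2.3782) / 0.857893 = (-0.112120 + 0.399145) / 0.857893 = 0.334569
d₂ = d₁ − σ√T = 0.334569 − 0.857893 = -0.523324
e^{−rT} = e^{−0.0131·2.3782} = 0.969326
N(−d₁) = 0.368975,  N(−d₂) = 0.699626
Put price V = K·e^{−rT}·N(−d₂) − S·N(−d₁) = 110.615543 − 53.800266 = 56.815277
φ(d₁) = (1/√(2π))·e^{−d₁²/2} = 0.377228
ν = S·φ(d₁)·√T = 84.823247

price = 56.815277
ν = 84.823247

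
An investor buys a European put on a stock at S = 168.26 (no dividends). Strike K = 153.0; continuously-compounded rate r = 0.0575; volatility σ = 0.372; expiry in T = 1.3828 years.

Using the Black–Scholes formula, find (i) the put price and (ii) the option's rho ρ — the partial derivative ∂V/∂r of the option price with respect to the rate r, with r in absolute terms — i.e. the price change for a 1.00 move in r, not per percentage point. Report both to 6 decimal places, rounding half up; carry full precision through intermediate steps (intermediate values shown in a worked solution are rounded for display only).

σ√T = 0.372·√1.3828 = 0.437444
d₁ = (ln(S/K) + (r+σ²/2)T) / (σ√T) = (ln(168.26/153.0) + (0.0575+0.372²/2)·1.3828) / 0.437444 = (0.095072 + 0.175190) / 0.437444 = 0.617821
d₂ = d₁ − σ√T = 0.617821 − 0.437444 = 0.180377
e^{−rT} = e^{−0.0575·1.3828} = 0.923568
N(−d₁) = 0.268347,  N(−d₂) = 0.428428
Put price V = K·e^{−rT}·N(−d₂) − S·N(−d₁) = 60.539450 − 45.152012 = 15.387438
ρ = −K·T·e^{−rT}·N(−d₂) = -83.713952

price = 15.387438
ρ = -83.713952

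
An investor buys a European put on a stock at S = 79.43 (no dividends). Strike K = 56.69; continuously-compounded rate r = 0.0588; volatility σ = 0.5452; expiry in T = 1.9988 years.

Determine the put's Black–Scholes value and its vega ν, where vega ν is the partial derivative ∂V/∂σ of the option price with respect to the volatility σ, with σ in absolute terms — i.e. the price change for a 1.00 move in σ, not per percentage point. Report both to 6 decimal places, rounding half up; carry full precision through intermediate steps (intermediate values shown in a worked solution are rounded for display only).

price = 8.035675
ν = 27.839691

σ√T = 0.5452·√1.9988 = 0.770798
d₁ = (ln(S/K) + (r+σ²/2)T) / (σ√T) = (ln(79.43/56.69) + (0.0588+0.5452²/2)·1.9988) / 0.770798 = (0.337278 + 0.414594) / 0.770798 = 0.975447
d₂ = d₁ − σ√T = 0.975447 − 0.770798 = 0.204649
e^{−rT} = e^{−0.0588·1.9988} = 0.889114
N(−d₁) = 0.164669,  N(−d₂) = 0.418923
Put price V = K·e^{−rT}·N(−d₂) − S·N(−d₁) = 21.115358 − 13.079683 = 8.035675
φ(d₁) = (1/√(2π))·e^{−d₁²/2} = 0.247911
ν = S·φ(d₁)·√T = 27.839691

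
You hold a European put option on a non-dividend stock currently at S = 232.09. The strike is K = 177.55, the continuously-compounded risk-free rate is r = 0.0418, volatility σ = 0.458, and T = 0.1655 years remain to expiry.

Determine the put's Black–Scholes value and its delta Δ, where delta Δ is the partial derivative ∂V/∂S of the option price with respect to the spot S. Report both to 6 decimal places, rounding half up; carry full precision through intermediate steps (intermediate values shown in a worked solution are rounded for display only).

σ√T = 0.458·√0.1655 = 0.186322
d₁ = (ln(S/K) + (r+σ²/2)T) / (σ√T) = (ln(232.09/177.55) + (0.0418+0.458²/2)·0.1655) / 0.186322 = (0.267873 + 0.024276) / 0.186322 = 1.567977
d₂ = d₁ − σ√T = 1.567977 − 0.186322 = 1.381655
e^{−rT} = e^{−0.0418·0.1655} = 0.993106
N(−d₁) = 0.058443,  N(−d₂) = 0.083539
Put price V = K·e^{−rT}·N(−d₂) − S·N(−d₁) = 14.730069 − 13.564094 = 1.165975
Δ = −N(−d₁) = -0.058443

price = 1.165975
Δ = -0.058443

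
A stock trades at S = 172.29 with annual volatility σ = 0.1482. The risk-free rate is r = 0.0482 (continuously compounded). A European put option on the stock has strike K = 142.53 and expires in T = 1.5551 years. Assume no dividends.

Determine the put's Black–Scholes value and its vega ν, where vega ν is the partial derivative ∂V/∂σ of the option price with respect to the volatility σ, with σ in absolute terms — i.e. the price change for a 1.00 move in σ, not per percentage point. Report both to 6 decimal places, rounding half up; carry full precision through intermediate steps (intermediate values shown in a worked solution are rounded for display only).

σ√T = 0.1482·√1.5551 = 0.184811
d₁ = (ln(S/K) + (r+σ²/2)T) / (σ√T) = (ln(172.29/142.53) + (0.0482+0.1482²/2)·1.5551) / 0.184811 = (0.189627 + 0.092033) / 0.184811 = 1.524045
d₂ = d₁ − σ√T = 1.524045 − 0.184811 = 1.339234
e^{−rT} = e^{−0.0482·1.5551} = 0.927784
N(−d₁) = 0.063749,  N(−d₂) = 0.090247
Put price V = K·e^{−rT}·N(−d₂) − S·N(−d₁) = 11.934039 − 10.983275 = 0.950763
φ(d₁) = (1/√(2π))·e^{−d₁²/2} = 0.124893
ν = S·φ(d₁)·√T = 26.833586

price = 0.950763
ν = 26.833586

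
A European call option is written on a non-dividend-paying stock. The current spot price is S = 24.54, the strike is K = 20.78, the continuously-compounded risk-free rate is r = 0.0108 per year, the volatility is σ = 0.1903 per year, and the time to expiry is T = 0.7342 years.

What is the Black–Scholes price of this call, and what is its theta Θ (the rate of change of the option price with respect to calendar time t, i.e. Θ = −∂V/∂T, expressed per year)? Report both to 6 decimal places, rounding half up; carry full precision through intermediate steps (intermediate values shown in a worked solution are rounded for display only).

σ√T = 0.1903·√0.7342 = 0.163059
d₁ = (ln(S/K) + (r+σ²/2)T) / (σ√T) = (ln(24.54/20.78) + (0.0108+0.1903²/2)·0.7342) / 0.163059 = (0.166313 + 0.021224) / 0.163059 = 1.150114
d₂ = d₁ − σ√T = 1.150114 − 0.163059 = 0.987055
e^{−rT} = e^{−0.0108·0.7342} = 0.992102
N(d₁) = 0.874952,  N(d₂) = 0.838192
Call price V = S·N(d₁) − K·e^{−rT}·N(d₂) = 21.471312 − 17.280068 = 4.191245
φ(d₁) = (1/√(2π))·e^{−d₁²/2} = 0.205909
Θ = −S·φ(d₁)·σ/(2√T) − r·K·e^{−rT}·N(d₂) = −0.561115 − 0.186625 = -0.747740

price = 4.191245
Θ = -0.747740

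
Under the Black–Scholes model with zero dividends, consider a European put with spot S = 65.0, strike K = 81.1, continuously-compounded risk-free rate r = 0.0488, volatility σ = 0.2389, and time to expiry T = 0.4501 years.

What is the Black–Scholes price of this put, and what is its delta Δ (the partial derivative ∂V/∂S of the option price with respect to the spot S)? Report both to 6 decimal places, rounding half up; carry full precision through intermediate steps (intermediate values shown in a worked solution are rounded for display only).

price = 14.926769
Δ = -0.877692

σ√T = 0.2389·√0.4501 = 0.160277
d₁ = (ln(S/K) + (r+σ²/2)T) / (σ√T) = (ln(65.0/81.1) + (0.0488+0.2389²/2)·0.4501) / 0.160277 = (-0.221296 + 0.034809) / 0.160277 = -1.163528
d₂ = d₁ − σ√T = -1.163528 − 0.160277 = -1.323804
e^{−rT} = e^{−0.0488·0.4501} = 0.978275
N(−d₁) = 0.877692,  N(−d₂) = 0.907216
Put price V = K·e^{−rT}·N(−d₂) − S·N(−d₁) = 71.976766 − 57.049997 = 14.926769
Δ = −N(−d₁) = -0.877692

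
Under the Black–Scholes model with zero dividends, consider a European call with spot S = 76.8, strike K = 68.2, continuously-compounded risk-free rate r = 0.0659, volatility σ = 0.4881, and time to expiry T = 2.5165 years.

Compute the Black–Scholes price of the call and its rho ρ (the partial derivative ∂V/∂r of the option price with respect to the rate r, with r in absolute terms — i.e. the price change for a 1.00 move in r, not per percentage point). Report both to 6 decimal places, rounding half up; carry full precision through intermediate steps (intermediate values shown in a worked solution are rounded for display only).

price = 31.066222
ρ = 71.562730

σ√T = 0.4881·√2.5165 = 0.774296
d₁ = (ln(S/K) + (r+σ²/2)T) / (σ√T) = (ln(76.8/68.2) + (0.0659+0.4881²/2)·2.5165) / 0.774296 = (0.118760 + 0.465605) / 0.774296 = 0.754704
d₂ = d₁ − σ√T = 0.754704 − 0.774296 = -0.019592
e^{−rT} = e^{−0.0659·2.5165} = 0.847184
N(d₁) = 0.774787,  N(d₂) = 0.492184
Call price V = S·N(d₁) − K·e^{−rT}·N(d₂) = 59.503627 − 28.437405 = 31.066222
ρ = K·T·e^{−rT}·N(d₂) = 71.562730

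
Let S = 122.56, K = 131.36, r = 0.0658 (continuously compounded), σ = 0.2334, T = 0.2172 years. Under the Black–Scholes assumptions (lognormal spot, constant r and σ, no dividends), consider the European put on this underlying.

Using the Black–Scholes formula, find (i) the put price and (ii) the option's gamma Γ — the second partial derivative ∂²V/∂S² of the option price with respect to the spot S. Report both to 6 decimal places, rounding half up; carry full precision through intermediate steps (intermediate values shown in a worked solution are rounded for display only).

price = 9.618849
Γ = 0.027023

σ√T = 0.2334·√0.2172 = 0.108775
d₁ = (ln(S/K) + (r+σ²/2)T) / (σ√T) = (ln(122.56/131.36) + (0.0658+0.2334²/2)·0.2172) / 0.108775 = (-0.069341 + 0.020208) / 0.108775 = -0.451693
d₂ = d₁ − σ√T = -0.451693 − 0.108775 = -0.560469
e^{−rT} = e^{−0.0658·0.2172} = 0.985810
N(−d₁) = 0.674255,  N(−d₂) = 0.712420
Put price V = K·e^{−rT}·N(−d₂) − S·N(−d₁) = 92.255548 − 82.636699 = 9.618849
φ(d₁) = (1/√(2π))·e^{−d₁²/2} = 0.360252
Γ = φ(d₁) / (S·σ·√T) = 0.027023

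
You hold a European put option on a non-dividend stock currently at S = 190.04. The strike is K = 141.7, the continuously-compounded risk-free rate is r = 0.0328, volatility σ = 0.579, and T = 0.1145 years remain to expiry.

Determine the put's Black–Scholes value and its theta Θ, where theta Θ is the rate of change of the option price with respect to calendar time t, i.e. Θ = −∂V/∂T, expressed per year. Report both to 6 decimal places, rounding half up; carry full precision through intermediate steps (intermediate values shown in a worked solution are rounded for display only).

price = 0.900776
Θ = -17.235753

σ√T = 0.579·√0.1145 = 0.195921
d₁ = (ln(S/K) + (r+σ²/2)T) / (σ√T) = (ln(190.04/141.7) + (0.0328+0.579²/2)·0.1145) / 0.195921 = (0.293522 + 0.022948) / 0.195921 = 1.615296
d₂ = d₁ − σ√T = 1.615296 − 0.195921 = 1.419375
e^{−rT} = e^{−0.0328·0.1145} = 0.996251
N(−d₁) = 0.053123,  N(−d₂) = 0.077895
Put price V = K·e^{−rT}·N(−d₂) − S·N(−d₁) = 10.996336 − 10.095559 = 0.900776
φ(d₁) = (1/√(2π))·e^{−d₁²/2} = 0.108227
Θ = −S·φ(d₁)·σ/(2√T) + r·K·e^{−rT}·N(−d₂) = −17.596433 + 0.360680 = -17.235753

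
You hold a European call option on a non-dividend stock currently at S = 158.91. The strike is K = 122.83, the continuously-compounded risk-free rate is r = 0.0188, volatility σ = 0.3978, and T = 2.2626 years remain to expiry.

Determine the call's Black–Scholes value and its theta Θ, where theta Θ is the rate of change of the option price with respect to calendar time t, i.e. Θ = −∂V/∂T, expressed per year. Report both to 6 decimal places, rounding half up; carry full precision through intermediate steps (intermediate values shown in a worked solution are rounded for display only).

price = 56.981556
Θ = -7.367855

σ√T = 0.3978·√2.2626 = 0.598368
d₁ = (ln(S/K) + (r+σ²/2)T) / (σ√T) = (ln(158.91/122.83) + (0.0188+0.3978²/2)·2.2626) / 0.598368 = (0.257537 + 0.221559) / 0.598368 = 0.800671
d₂ = d₁ − σ√T = 0.800671 − 0.598368 = 0.202302
e^{−rT} = e^{−0.0188·2.2626} = 0.958355
N(d₁) = 0.788339,  N(d₂) = 0.580160
Call price V = S·N(d₁) − K·e^{−rT}·N(d₂) = 125.274920 − 68.293364 = 56.981556
φ(d₁) = (1/√(2π))·e^{−d₁²/2} = 0.289536
Θ = −S·φ(d₁)·σ/(2√T) − r·K·e^{−rT}·N(d₂) = −6.083939 − 1.283915 = -7.367855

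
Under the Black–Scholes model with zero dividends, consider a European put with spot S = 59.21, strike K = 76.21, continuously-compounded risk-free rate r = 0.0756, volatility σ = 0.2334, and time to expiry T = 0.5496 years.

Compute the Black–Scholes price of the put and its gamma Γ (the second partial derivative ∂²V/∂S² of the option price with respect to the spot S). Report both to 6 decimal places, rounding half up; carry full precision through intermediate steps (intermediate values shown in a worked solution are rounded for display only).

σ√T = 0.2334·√0.5496 = 0.173031
d₁ = (ln(S/K) + (r+σ²/2)T) / (σ√T) = (ln(59.21/76.21) + (0.0756+0.2334²/2)·0.5496) / 0.173031 = (-0.252402 + 0.056520) / 0.173031 = -1.132066
d₂ = d₁ − σ√T = -1.132066 − 0.173031 = -1.305097
e^{−rT} = e^{−0.0756·0.5496} = 0.959302
N(−d₁) = 0.871197,  N(−d₂) = 0.904070
Put price V = K·e^{−rT}·N(−d₂) − S·N(−d₁) = 66.095093 − 51.583551 = 14.511543
φ(d₁) = (1/√(2π))·e^{−d₁²/2} = 0.210194
Γ = φ(d₁) / (S·σ·√T) = 0.020516

price = 14.511543
Γ = 0.020516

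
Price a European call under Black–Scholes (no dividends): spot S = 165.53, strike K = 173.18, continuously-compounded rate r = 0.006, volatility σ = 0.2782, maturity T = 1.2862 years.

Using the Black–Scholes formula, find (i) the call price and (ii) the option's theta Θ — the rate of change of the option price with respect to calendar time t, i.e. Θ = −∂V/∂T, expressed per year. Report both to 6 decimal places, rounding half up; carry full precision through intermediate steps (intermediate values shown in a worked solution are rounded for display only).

price = 18.133433
Θ = -8.496609

σ√T = 0.2782·√1.2862 = 0.315509
d₁ = (ln(S/K) + (r+σ²/2)T) / (σ√T) = (ln(165.53/173.18) + (0.006+0.2782²/2)·1.2862) / 0.315509 = (-0.045179 + 0.057490) / 0.315509 = 0.039020
d₂ = d₁ − σ√T = 0.039020 − 0.315509 = -0.276489
e^{−rT} = e^{−0.006·1.2862} = 0.992313
N(d₁) = 0.515563,  N(d₂) = 0.391086
Call price V = S·N(d₁) − K·e^{−rT}·N(d₂) = 85.341077 − 67.207645 = 18.133433
φ(d₁) = (1/√(2π))·e^{−d₁²/2} = 0.398639
Θ = −S·φ(d₁)·σ/(2√T) − r·K·e^{−rT}·N(d₂) = −8.093363 − 0.403246 = -8.496609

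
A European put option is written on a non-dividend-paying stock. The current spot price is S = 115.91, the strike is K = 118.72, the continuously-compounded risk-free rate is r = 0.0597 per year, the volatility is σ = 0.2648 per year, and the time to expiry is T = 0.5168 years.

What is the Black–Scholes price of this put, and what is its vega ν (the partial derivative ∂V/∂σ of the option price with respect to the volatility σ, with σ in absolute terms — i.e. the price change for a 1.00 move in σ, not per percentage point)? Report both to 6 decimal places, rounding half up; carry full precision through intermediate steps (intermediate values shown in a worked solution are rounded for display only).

price = 8.366363
ν = 32.956542

σ√T = 0.2648·√0.5168 = 0.190362
d₁ = (ln(S/K) + (r+σ²/2)T) / (σ√T) = (ln(115.91/118.72) + (0.0597+0.2648²/2)·0.5168) / 0.190362 = (-0.023954 + 0.048972) / 0.190362 = 0.131423
d₂ = d₁ − σ√T = 0.131423 − 0.190362 = -0.058938
e^{−rT} = e^{−0.0597·0.5168} = 0.969618
N(−d₁) = 0.447720,  N(−d₂) = 0.523499
Put price V = K·e^{−rT}·N(−d₂) − S·N(−d₁) = 60.261609 − 51.895246 = 8.366363
φ(d₁) = (1/√(2π))·e^{−d₁²/2} = 0.395512
ν = S·φ(d₁)·√T = 32.956542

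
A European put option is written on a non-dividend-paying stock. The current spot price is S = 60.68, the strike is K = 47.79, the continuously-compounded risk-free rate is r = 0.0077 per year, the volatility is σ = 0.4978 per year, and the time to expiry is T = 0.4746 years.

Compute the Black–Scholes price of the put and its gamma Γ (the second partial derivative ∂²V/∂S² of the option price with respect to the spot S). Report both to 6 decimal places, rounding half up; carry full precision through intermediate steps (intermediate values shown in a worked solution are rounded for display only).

price = 2.581240
Γ = 0.013034

σ√T = 0.4978·√0.4746 = 0.342940
d₁ = (ln(S/K) + (r+σ²/2)T) / (σ√T) = (ln(60.68/47.79) + (0.0077+0.4978²/2)·0.4746) / 0.342940 = (0.238798 + 0.062459) / 0.342940 = 0.878451
d₂ = d₁ − σ√T = 0.878451 − 0.342940 = 0.535510
e^{−rT} = e^{−0.0077·0.4746} = 0.996352
N(−d₁) = 0.189850,  N(−d₂) = 0.296149
Put price V = K·e^{−rT}·N(−d₂) − S·N(−d₁) = 14.101316 − 11.520076 = 2.581240
φ(d₁) = (1/√(2π))·e^{−d₁²/2} = 0.271233
Γ = φ(d₁) / (S·σ·√T) = 0.013034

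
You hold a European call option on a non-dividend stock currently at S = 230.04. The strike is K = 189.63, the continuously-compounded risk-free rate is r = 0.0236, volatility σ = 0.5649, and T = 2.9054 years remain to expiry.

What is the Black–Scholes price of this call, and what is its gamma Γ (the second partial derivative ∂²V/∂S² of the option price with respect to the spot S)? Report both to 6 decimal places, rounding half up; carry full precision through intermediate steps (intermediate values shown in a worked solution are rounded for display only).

price = 104.300326
Γ = 0.001356

σ√T = 0.5649·√2.9054 = 0.962885
d₁ = (ln(S/K) + (r+σ²/2)T) / (σ√T) = (ln(230.04/189.63) + (0.0236+0.5649²/2)·2.9054) / 0.962885 = (0.193178 + 0.532141) / 0.962885 = 0.753278
d₂ = d₁ − σ√T = 0.753278 − 0.962885 = -0.209608
e^{−rT} = e^{−0.0236·2.9054} = 0.933730
N(d₁) = 0.774358,  N(d₂) = 0.416987
Call price V = S·N(d₁) − K·e^{−rT}·N(d₂) = 178.133413 − 73.833087 = 104.300326
φ(d₁) = (1/√(2π))·e^{−d₁²/2} = 0.300396
Γ = φ(d₁) / (S·σ·√T) = 0.001356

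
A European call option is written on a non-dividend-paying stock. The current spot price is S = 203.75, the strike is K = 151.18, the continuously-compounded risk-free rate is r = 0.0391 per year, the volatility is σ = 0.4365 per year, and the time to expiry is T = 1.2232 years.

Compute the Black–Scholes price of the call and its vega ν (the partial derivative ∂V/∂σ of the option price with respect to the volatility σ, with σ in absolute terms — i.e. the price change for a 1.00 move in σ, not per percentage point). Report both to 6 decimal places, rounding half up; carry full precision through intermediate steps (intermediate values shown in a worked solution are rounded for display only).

price = 70.920601
ν = 56.782385

σ√T = 0.4365·√1.2232 = 0.482762
d₁ = (ln(S/K) + (r+σ²/2)T) / (σ√T) = (ln(203.75/151.18) + (0.0391+0.4365²/2)·1.2232) / 0.482762 = (0.298423 + 0.164357) / 0.482762 = 0.958608
d₂ = d₁ − σ√T = 0.958608 − 0.482762 = 0.475846
e^{−rT} = e^{−0.0391·1.2232} = 0.953299
N(d₁) = 0.831122,  N(d₂) = 0.682908
Call price V = S·N(d₁) − K·e^{−rT}·N(d₂) = 169.341060 − 98.420459 = 70.920601
φ(d₁) = (1/√(2π))·e^{−d₁²/2} = 0.251981
ν = S·φ(d₁)·√T = 56.782385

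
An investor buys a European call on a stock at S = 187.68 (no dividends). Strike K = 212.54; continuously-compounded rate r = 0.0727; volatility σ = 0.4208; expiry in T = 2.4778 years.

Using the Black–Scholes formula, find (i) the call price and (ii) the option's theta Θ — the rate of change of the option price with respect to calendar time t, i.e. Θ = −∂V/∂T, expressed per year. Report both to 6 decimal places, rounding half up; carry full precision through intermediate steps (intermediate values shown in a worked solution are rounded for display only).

σ√T = 0.4208·√2.4778 = 0.662383
d₁ = (ln(S/K) + (r+σ²/2)T) / (σ√T) = (ln(187.68/212.54) + (0.0727+0.4208²/2)·2.4778) / 0.662383 = (-0.124392 + 0.399511) / 0.662383 = 0.415348
d₂ = d₁ − σ√T = 0.415348 − 0.662383 = -0.247034
e^{−rT} = e^{−0.0727·2.4778} = 0.835157
N(d₁) = 0.661057,  N(d₂) = 0.402441
Call price V = S·N(d₁) − K·e^{−rT}·N(d₂) = 124.067098 − 71.434945 = 52.632152
φ(d₁) = (1/√(2π))·e^{−d₁²/2} = 0.365973
Θ = −S·φ(d₁)·σ/(2√T) − r·K·e^{−rT}·N(d₂) = −9.180782 − 5.193321 = -14.374102

price = 52.632152
Θ = -14.374102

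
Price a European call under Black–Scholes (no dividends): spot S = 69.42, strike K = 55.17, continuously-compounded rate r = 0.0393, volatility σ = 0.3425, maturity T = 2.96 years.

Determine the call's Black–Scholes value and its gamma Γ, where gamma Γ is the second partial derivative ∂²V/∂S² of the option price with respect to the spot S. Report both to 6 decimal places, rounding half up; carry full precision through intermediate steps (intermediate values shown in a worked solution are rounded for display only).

σ√T = 0.3425·√2.96 = 0.589259
d₁ = (ln(S/K) + (r+σ²/2)T) / (σ√T) = (ln(69.42/55.17) + (0.0393+0.3425²/2)·2.96) / 0.589259 = (0.229756 + 0.289941) / 0.589259 = 0.881950
d₂ = d₁ − σ√T = 0.881950 − 0.589259 = 0.292690
e^{−rT} = e^{−0.0393·2.96} = 0.890183
N(d₁) = 0.811098,  N(d₂) = 0.615121
Call price V = S·N(d₁) − K·e^{−rT}·N(d₂) = 56.306419 − 30.209435 = 26.096985
φ(d₁) = (1/√(2π))·e^{−d₁²/2} = 0.270399
Γ = φ(d₁) / (S·σ·√T) = 0.006610

price = 26.096985
Γ = 0.006610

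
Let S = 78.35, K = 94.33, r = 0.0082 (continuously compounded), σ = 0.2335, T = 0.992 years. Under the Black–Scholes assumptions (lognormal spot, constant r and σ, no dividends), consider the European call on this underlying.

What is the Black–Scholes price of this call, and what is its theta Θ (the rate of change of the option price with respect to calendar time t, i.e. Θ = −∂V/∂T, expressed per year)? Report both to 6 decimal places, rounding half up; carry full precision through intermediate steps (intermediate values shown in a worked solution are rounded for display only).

price = 2.543047
Θ = -3.117742

σ√T = 0.2335·√0.992 = 0.232564
d₁ = (ln(S/K) + (r+σ²/2)T) / (σ√T) = (ln(78.35/94.33) + (0.0082+0.2335²/2)·0.992) / 0.232564 = (-0.185613 + 0.035177) / 0.232564 = -0.646858
d₂ = d₁ − σ√T = -0.646858 − 0.232564 = -0.879422
e^{−rT} = e^{−0.0082·0.992} = 0.991899
N(d₁) = 0.258862,  N(d₂) = 0.189586
Call price V = S·N(d₁) − K·e^{−rT}·N(d₂) = 20.281842 − 17.738796 = 2.543047
φ(d₁) = (1/√(2π))·e^{−d₁²/2} = 0.323631
Θ = −S·φ(d₁)·σ/(2√T) − r·K·e^{−rT}·N(d₂) = −2.972284 − 0.145458 = -3.117742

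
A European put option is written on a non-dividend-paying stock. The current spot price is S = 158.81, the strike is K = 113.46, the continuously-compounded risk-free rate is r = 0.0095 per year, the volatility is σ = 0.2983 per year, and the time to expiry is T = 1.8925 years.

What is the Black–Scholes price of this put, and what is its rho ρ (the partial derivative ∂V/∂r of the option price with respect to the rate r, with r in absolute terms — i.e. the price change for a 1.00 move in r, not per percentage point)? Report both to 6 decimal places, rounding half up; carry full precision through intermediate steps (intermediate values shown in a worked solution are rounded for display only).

σ√T = 0.2983·√1.8925 = 0.410366
d₁ = (ln(S/K) + (r+σ²/2)T) / (σ√T) = (ln(158.81/113.46) + (0.0095+0.2983²/2)·1.8925) / 0.410366 = (0.336258 + 0.102179) / 0.410366 = 1.068405
d₂ = d₁ − σ√T = 1.068405 − 0.410366 = 0.658039
e^{−rT} = e^{−0.0095·1.8925} = 0.982182
N(−d₁) = 0.142669,  N(−d₂) = 0.255256
Put price V = K·e^{−rT}·N(−d₂) − S·N(−d₁) = 28.445358 − 22.657247 = 5.788111
ρ = −K·T·e^{−rT}·N(−d₂) = -53.832840

price = 5.788111
ρ = -53.832840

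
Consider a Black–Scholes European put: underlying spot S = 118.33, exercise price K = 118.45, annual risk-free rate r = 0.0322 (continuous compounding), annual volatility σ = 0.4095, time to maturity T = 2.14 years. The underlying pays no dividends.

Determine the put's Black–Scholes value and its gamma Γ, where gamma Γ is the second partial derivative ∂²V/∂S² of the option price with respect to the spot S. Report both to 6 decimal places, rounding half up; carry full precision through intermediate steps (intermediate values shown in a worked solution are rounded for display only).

price = 23.231518
Γ = 0.005168

σ√T = 0.4095·√2.14 = 0.599047
d₁ = (ln(S/K) + (r+σ²/2)T) / (σ√T) = (ln(118.33/118.45) + (0.0322+0.4095²/2)·2.14) / 0.599047 = (-0.001014 + 0.248337) / 0.599047 = 0.412861
d₂ = d₁ − σ√T = 0.412861 − 0.599047 = -0.186186
e^{−rT} = e^{−0.0322·2.14} = 0.933413
N(−d₁) = 0.339854,  N(−d₂) = 0.573851
Put price V = K·e^{−rT}·N(−d₂) − S·N(−d₁) = 63.446478 − 40.214959 = 23.231518
φ(d₁) = (1/√(2π))·e^{−d₁²/2} = 0.366350
Γ = φ(d₁) / (S·σ·√T) = 0.005168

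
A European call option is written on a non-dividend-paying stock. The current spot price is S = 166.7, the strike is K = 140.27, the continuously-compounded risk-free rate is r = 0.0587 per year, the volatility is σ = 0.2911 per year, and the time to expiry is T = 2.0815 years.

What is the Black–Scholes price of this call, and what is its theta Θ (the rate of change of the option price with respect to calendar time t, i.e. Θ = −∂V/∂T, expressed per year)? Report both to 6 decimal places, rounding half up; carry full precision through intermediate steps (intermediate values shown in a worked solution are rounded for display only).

σ√T = 0.2911·√2.0815 = 0.419982
d₁ = (ln(S/K) + (r+σ²/2)T) / (σ√T) = (ln(166.7/140.27) + (0.0587+0.2911²/2)·2.0815) / 0.419982 = (0.172627 + 0.210376) / 0.419982 = 0.911952
d₂ = d₁ − σ√T = 0.911952 − 0.419982 = 0.491970
e^{−rT} = e^{−0.0587·2.0815} = 0.884985
N(d₁) = 0.819103,  N(d₂) = 0.688630
Call price V = S·N(d₁) − K·e^{−rT}·N(d₂) = 136.544455 − 85.484363 = 51.060092
φ(d₁) = (1/√(2π))·e^{−d₁²/2} = 0.263220
Θ = −S·φ(d₁)·σ/(2√T) − r·K·e^{−rT}·N(d₂) = −4.426678 − 5.017932 = -9.444610

price = 51.060092
Θ = -9.444610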